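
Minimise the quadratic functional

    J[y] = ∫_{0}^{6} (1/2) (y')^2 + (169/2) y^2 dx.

The Lagrangian is L = (1/2) (y')^2 + (169/2) y^2.
Compute ∂L/∂y = 169y, ∂L/∂y' = y'.
The Euler-Lagrange equation d/dx(∂L/∂y') − ∂L/∂y = 0 reduces to
    y'' − 169 y = 0.
Its general solution is
    y(x) = A e^(13x) + B e^(−13x),
with A, B fixed by the endpoint conditions.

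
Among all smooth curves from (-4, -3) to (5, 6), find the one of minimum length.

Arc-length functional: J[y] = ∫ sqrt(1 + (y')^2) dx.
Lagrangian L = sqrt(1 + (y')^2) has no explicit y dependence, so ∂L/∂y = 0 and the Euler-Lagrange equation gives
    d/dx( y' / sqrt(1 + (y')^2) ) = 0  ⇒  y' / sqrt(1 + (y')^2) = const.
Hence y' is constant, so y(x) is affine.
Fitting the endpoints (-4, -3) and (5, 6):
    slope m = (6 − (-3)) / (5 − (-4)) = 1,
    intercept c = (-3) − m·(-4) = 1.
Extremal: y(x) = x + 1.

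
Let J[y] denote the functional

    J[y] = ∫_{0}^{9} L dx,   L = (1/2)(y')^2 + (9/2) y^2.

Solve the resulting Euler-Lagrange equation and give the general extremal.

The Lagrangian is L = (1/2)(y')^2 + (9/2) y^2.
∂L/∂y = 9y.
∂L/∂y' = y'.
The Euler-Lagrange equation d/dx(∂L/∂y') − ∂L/∂y = 0 becomes:
    y'' - 9 y = 0
General solution: y(x) = A e^(3x) + B e^(-3x), where A and B are arbitrary constants fixed by the endpoint conditions.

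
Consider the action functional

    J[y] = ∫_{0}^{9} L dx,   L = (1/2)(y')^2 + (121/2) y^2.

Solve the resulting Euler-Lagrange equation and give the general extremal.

The Lagrangian is L = (1/2)(y')^2 + (121/2) y^2.
∂L/∂y = 121y.
∂L/∂y' = y'.
The Euler-Lagrange equation d/dx(∂L/∂y') − ∂L/∂y = 0 becomes:
    y'' - 121 y = 0
General solution: y(x) = A e^(11x) + B e^(-11x), where A and B are arbitrary constants fixed by the endpoint conditions.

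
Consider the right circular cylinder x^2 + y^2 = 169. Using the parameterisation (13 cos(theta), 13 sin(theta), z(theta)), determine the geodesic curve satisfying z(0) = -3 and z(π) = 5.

Parameterise the cylinder of radius R = 13 as
    r(θ) = (13 cos θ, 13 sin θ, z(θ)).
The arc-length element is
    ds = sqrt(169 + (dz/dθ)^2) dθ,
so the Lagrangian is L = sqrt(169 + z'^2).
L depends on z' only, not on z or θ, so ∂L/∂z = 0 and
    ∂L/∂z' = z' / sqrt(169 + z'^2).
The Euler-Lagrange equation gives
    d/dθ( z' / sqrt(169 + z'^2) ) = 0,
so z' is constant. Integrating once:
    z(θ) = a θ + b,
a helix on the cylinder (a straight line when the cylinder is unrolled). The constants a, b are determined by the endpoint conditions.
With endpoint conditions z(0) = -3 and z(π) = 5: from z(0) = b we get b = -3, and a·π + -3 = 5 gives a = 8/π, so
    z(θ) = (8/π) θ − 3.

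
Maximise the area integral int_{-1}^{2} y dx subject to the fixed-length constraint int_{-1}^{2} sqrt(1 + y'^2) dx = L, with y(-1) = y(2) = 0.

Set up the augmented Lagrangian using a multiplier λ for the length constraint:
    F(y, y') = y − λ sqrt(1 + y'^2).
F has no explicit x dependence, so the Beltrami identity yields a first integral
    F − y' ∂F/∂y' = C.
Compute ∂F/∂y' = −λ y' / sqrt(1 + y'^2). Then
    y − λ sqrt(1 + y'^2) + λ y'^2 / sqrt(1 + y'^2) = C
    ⇒  y − λ / sqrt(1 + y'^2) = C.
Solving for y' and integrating gives
    (x − a)^2 + (y − b)^2 = λ^2,
a circular arc of radius λ. The constants a, b are determined by the endpoint conditions y(-1) = y(2) = 0, and λ is fixed implicitly by the length constraint
    ∫_{-1}^{2} sqrt(1 + y'^2) dx = L.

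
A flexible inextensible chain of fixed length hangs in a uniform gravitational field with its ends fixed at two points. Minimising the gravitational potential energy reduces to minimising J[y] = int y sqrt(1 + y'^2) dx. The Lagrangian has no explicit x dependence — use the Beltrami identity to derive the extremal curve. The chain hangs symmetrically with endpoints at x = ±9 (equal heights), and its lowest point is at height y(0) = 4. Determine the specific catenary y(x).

The Lagrangian L(y, y') = y sqrt(1 + y'^2) has no explicit x dependence, so the Beltrami identity applies:
    L − y' ∂L/∂y' = C.
Compute ∂L/∂y' = y · y' / sqrt(1 + y'^2). Then
    L − y' ∂L/∂y'
    = y sqrt(1 + y'^2) − y · y'^2 / sqrt(1 + y'^2)
    = y (1 + y'^2 − y'^2) / sqrt(1 + y'^2)
    = y / sqrt(1 + y'^2) = C.
Squaring gives y^2 = C^2 (1 + y'^2), i.e.
    y'^2 = y^2 / C^2 − 1.
Separating variables,
    dy / sqrt(y^2 − C^2) = dx / C,
and integrating gives arccosh(y / C) = (x − a)/C, so
    y(x) = C cosh((x − a)/C),
the catenary. The constants C and a are fixed by the two endpoint conditions (and, for the hanging-chain problem, the length constraint selects C).
Now fit the given data. The endpoints x = ±9 are symmetric at equal height, so the catenary is even about its minimum: a = 0 and y(x) = C cosh(x/C). The lowest point is y(0) = C cosh(0) = C, and we are told y(0) = 4, so C = 4. Therefore
    y(x) = 4 cosh(x/4),
and at the endpoints
    y(±9) = 4 cosh(9/4).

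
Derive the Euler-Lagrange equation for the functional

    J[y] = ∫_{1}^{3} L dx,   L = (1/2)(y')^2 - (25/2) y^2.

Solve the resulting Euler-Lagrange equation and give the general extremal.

The Lagrangian is L = (1/2)(y')^2 - (25/2) y^2.
∂L/∂y = -25y.
∂L/∂y' = y'.
The Euler-Lagrange equation d/dx(∂L/∂y') − ∂L/∂y = 0 becomes:
    y'' + 25 y = 0
General solution: y(x) = A sin(5x) + B cos(5x), where A and B are arbitrary constants fixed by the endpoint conditions.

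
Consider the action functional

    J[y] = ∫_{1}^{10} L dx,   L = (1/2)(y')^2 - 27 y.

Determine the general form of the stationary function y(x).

The Lagrangian is L = (1/2)(y')^2 - 27 y.
∂L/∂y = -27.
∂L/∂y' = y'.
The Euler-Lagrange equation d/dx(∂L/∂y') − ∂L/∂y = 0 becomes:
    y'' + 27 = 0
General solution: y(x) = -(27/2) x^2 + A x + B, where A and B are arbitrary constants fixed by the endpoint conditions.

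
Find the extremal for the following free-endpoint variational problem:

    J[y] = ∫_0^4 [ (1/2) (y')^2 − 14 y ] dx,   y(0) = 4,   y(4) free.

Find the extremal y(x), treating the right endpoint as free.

The Lagrangian L = (1/2) (y')^2 − 14 y gives
    ∂L/∂y = −14,   ∂L/∂y' = y'.
Euler-Lagrange: d/dx(y') − (−14) = 0, i.e. y'' + 14 = 0, so
    y(x) = −(14/2) x^2 + C1 x + C2.
Fixed left endpoint y(0) = 4 ⇒ C2 = 4.
The right endpoint x = 4 is free, so the natural (transversality) condition is ∂L/∂y' |_{x=4} = 0, i.e. y'(4) = 0.
Compute y'(x) = −14 x + C1, so y'(4) = −56 + C1 = 0 ⇒ C1 = 56.
Therefore the extremal is
    y(x) = −7 x^2 + 56 x + 4.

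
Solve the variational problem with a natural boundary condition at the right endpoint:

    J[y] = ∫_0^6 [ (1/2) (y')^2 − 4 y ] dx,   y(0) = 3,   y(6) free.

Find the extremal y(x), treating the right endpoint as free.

The Lagrangian L = (1/2) (y')^2 − 4 y gives
    ∂L/∂y = −4,   ∂L/∂y' = y'.
Euler-Lagrange: d/dx(y') − (−4) = 0, i.e. y'' + 4 = 0, so
    y(x) = −(4/2) x^2 + C1 x + C2.
Fixed left endpoint y(0) = 3 ⇒ C2 = 3.
The right endpoint x = 6 is free, so the natural (transversality) condition is ∂L/∂y' |_{x=6} = 0, i.e. y'(6) = 0.
Compute y'(x) = −4 x + C1, so y'(6) = −24 + C1 = 0 ⇒ C1 = 24.
Therefore the extremal is
    y(x) = −2 x^2 + 24 x + 3.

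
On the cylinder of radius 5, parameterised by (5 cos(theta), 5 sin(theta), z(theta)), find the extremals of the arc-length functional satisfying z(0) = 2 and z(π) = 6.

Parameterise the cylinder of radius R = 5 as
    r(θ) = (5 cos θ, 5 sin θ, z(θ)).
The arc-length element is
    ds = sqrt(25 + (dz/dθ)^2) dθ,
so the Lagrangian is L = sqrt(25 + z'^2).
L depends on z' only, not on z or θ, so ∂L/∂z = 0 and
    ∂L/∂z' = z' / sqrt(25 + z'^2).
The Euler-Lagrange equation gives
    d/dθ( z' / sqrt(25 + z'^2) ) = 0,
so z' is constant. Integrating once:
    z(θ) = a θ + b,
a helix on the cylinder (a straight line when the cylinder is unrolled). The constants a, b are determined by the endpoint conditions.
With endpoint conditions z(0) = 2 and z(π) = 6: from z(0) = b we get b = 2, and a·π + 2 = 6 gives a = 4/π, so
    z(θ) = (4/π) θ + 2.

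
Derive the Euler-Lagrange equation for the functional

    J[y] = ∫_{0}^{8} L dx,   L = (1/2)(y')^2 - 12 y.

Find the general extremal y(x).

The Lagrangian is L = (1/2)(y')^2 - 12 y.
∂L/∂y = -12.
∂L/∂y' = y'.
The Euler-Lagrange equation d/dx(∂L/∂y') − ∂L/∂y = 0 becomes:
    y'' + 12 = 0
General solution: y(x) = -6 x^2 + A x + B, where A and B are arbitrary constants fixed by the endpoint conditions.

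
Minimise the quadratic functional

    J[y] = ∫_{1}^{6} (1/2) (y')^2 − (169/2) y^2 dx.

The Lagrangian is L = (1/2) (y')^2 − (169/2) y^2.
Compute ∂L/∂y = -169y, ∂L/∂y' = y'.
The Euler-Lagrange equation d/dx(∂L/∂y') − ∂L/∂y = 0 reduces to
    y'' + 169 y = 0.
Its general solution is
    y(x) = A sin(13x) + B cos(13x),
with A, B fixed by the endpoint conditions.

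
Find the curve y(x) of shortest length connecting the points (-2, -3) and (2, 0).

Arc-length functional: J[y] = ∫ sqrt(1 + (y')^2) dx.
Lagrangian L = sqrt(1 + (y')^2) has no explicit y dependence, so ∂L/∂y = 0 and the Euler-Lagrange equation gives
    d/dx( y' / sqrt(1 + (y')^2) ) = 0  ⇒  y' / sqrt(1 + (y')^2) = const.
Hence y' is constant, so y(x) is affine.
Fitting the endpoints (-2, -3) and (2, 0):
    slope m = (0 − (-3)) / (2 − (-2)) = 3/4,
    intercept c = (-3) − m·(-2) = -3/2.
Extremal: y(x) = (3/4) x - 3/2.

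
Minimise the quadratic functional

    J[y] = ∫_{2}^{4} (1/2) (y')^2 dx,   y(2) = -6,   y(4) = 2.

The Lagrangian is L = (1/2) (y')^2.
Compute ∂L/∂y = 0, ∂L/∂y' = y'.
The Euler-Lagrange equation d/dx(∂L/∂y') − ∂L/∂y = 0 reduces to
    y'' = 0.
Its general solution is
    y(x) = A x + B,
with A, B fixed by the endpoint conditions.
Applying the endpoint conditions y(2) = -6 and y(4) = 2: solve A·2 + B = -6 and A·4 + B = 2. Subtracting gives A(4 − 2) = 2 − -6, so A = 4, and B = -6 − A·2 = -14. Therefore
    y(x) = 4 x - 14.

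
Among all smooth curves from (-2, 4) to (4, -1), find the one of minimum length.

Arc-length functional: J[y] = ∫ sqrt(1 + (y')^2) dx.
Lagrangian L = sqrt(1 + (y')^2) has no explicit y dependence, so ∂L/∂y = 0 and the Euler-Lagrange equation gives
    d/dx( y' / sqrt(1 + (y')^2) ) = 0  ⇒  y' / sqrt(1 + (y')^2) = const.
Hence y' is constant, so y(x) is affine.
Fitting the endpoints (-2, 4) and (4, -1):
    slope m = ((-1) − 4) / (4 − (-2)) = -5/6,
    intercept c = 4 − m·(-2) = 7/3.
Extremal: y(x) = (-5/6) x + 7/3.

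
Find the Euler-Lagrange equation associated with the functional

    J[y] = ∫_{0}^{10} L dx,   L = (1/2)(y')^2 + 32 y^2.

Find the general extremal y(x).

The Lagrangian is L = (1/2)(y')^2 + 32 y^2.
∂L/∂y = 64y.
∂L/∂y' = y'.
The Euler-Lagrange equation d/dx(∂L/∂y') − ∂L/∂y = 0 becomes:
    y'' - 64 y = 0
General solution: y(x) = A e^(8x) + B e^(-8x), where A and B are arbitrary constants fixed by the endpoint conditions.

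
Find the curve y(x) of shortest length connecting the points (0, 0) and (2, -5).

Arc-length functional: J[y] = ∫ sqrt(1 + (y')^2) dx.
Lagrangian L = sqrt(1 + (y')^2) has no explicit y dependence, so ∂L/∂y = 0 and the Euler-Lagrange equation gives
    d/dx( y' / sqrt(1 + (y')^2) ) = 0  ⇒  y' / sqrt(1 + (y')^2) = const.
Hence y' is constant, so y(x) is affine.
Fitting the endpoints (0, 0) and (2, -5):
    slope m = ((-5) − 0) / (2 − 0) = -5/2,
    intercept c = 0 − m·0 = 0.
Extremal: y(x) = (-5/2) x.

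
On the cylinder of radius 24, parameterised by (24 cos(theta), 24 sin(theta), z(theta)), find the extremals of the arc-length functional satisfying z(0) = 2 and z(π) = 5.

Parameterise the cylinder of radius R = 24 as
    r(θ) = (24 cos θ, 24 sin θ, z(θ)).
The arc-length element is
    ds = sqrt(576 + (dz/dθ)^2) dθ,
so the Lagrangian is L = sqrt(576 + z'^2).
L depends on z' only, not on z or θ, so ∂L/∂z = 0 and
    ∂L/∂z' = z' / sqrt(576 + z'^2).
The Euler-Lagrange equation gives
    d/dθ( z' / sqrt(576 + z'^2) ) = 0,
so z' is constant. Integrating once:
    z(θ) = a θ + b,
a helix on the cylinder (a straight line when the cylinder is unrolled). The constants a, b are determined by the endpoint conditions.
With endpoint conditions z(0) = 2 and z(π) = 5: from z(0) = b we get b = 2, and a·π + 2 = 5 gives a = 3/π, so
    z(θ) = (3/π) θ + 2.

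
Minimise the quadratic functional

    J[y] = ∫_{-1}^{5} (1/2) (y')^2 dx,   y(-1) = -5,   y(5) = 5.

The Lagrangian is L = (1/2) (y')^2.
Compute ∂L/∂y = 0, ∂L/∂y' = y'.
The Euler-Lagrange equation d/dx(∂L/∂y') − ∂L/∂y = 0 reduces to
    y'' = 0.
Its general solution is
    y(x) = A x + B,
with A, B fixed by the endpoint conditions.
Applying the endpoint conditions y(-1) = -5 and y(5) = 5: solve A·-1 + B = -5 and A·5 + B = 5. Subtracting gives A(5 − -1) = 5 − -5, so A = 5/3, and B = -5 − A·-1 = -10/3. Therefore
    y(x) = (5/3) x - 10/3.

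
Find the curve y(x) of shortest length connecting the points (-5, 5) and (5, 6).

Arc-length functional: J[y] = ∫ sqrt(1 + (y')^2) dx.
Lagrangian L = sqrt(1 + (y')^2) has no explicit y dependence, so ∂L/∂y = 0 and the Euler-Lagrange equation gives
    d/dx( y' / sqrt(1 + (y')^2) ) = 0  ⇒  y' / sqrt(1 + (y')^2) = const.
Hence y' is constant, so y(x) is affine.
Fitting the endpoints (-5, 5) and (5, 6):
    slope m = (6 − 5) / (5 − (-5)) = 1/10,
    intercept c = 5 − m·(-5) = 11/2.
Extremal: y(x) = (1/10) x + 11/2.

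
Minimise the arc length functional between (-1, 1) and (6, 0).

Arc-length functional: J[y] = ∫ sqrt(1 + (y')^2) dx.
Lagrangian L = sqrt(1 + (y')^2) has no explicit y dependence, so ∂L/∂y = 0 and the Euler-Lagrange equation gives
    d/dx( y' / sqrt(1 + (y')^2) ) = 0  ⇒  y' / sqrt(1 + (y')^2) = const.
Hence y' is constant, so y(x) is affine.
Fitting the endpoints (-1, 1) and (6, 0):
    slope m = (0 − 1) / (6 − (-1)) = -1/7,
    intercept c = 1 − m·(-1) = 6/7.
Extremal: y(x) = (-1/7) x + 6/7.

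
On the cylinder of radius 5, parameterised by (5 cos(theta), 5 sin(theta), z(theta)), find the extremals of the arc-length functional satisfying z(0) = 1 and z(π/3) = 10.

Parameterise the cylinder of radius R = 5 as
    r(θ) = (5 cos θ, 5 sin θ, z(θ)).
The arc-length element is
    ds = sqrt(25 + (dz/dθ)^2) dθ,
so the Lagrangian is L = sqrt(25 + z'^2).
L depends on z' only, not on z or θ, so ∂L/∂z = 0 and
    ∂L/∂z' = z' / sqrt(25 + z'^2).
The Euler-Lagrange equation gives
    d/dθ( z' / sqrt(25 + z'^2) ) = 0,
so z' is constant. Integrating once:
    z(θ) = a θ + b,
a helix on the cylinder (a straight line when the cylinder is unrolled). The constants a, b are determined by the endpoint conditions.
With endpoint conditions z(0) = 1 and z(π/3) = 10: from z(0) = b we get b = 1, and a·π/3 + 1 = 10 gives a = 27/π, so
    z(θ) = (27/π) θ + 1.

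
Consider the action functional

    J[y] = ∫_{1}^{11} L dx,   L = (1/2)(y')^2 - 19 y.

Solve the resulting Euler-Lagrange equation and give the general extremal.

The Lagrangian is L = (1/2)(y')^2 - 19 y.
∂L/∂y = -19.
∂L/∂y' = y'.
The Euler-Lagrange equation d/dx(∂L/∂y') − ∂L/∂y = 0 becomes:
    y'' + 19 = 0
General solution: y(x) = -(19/2) x^2 + A x + B, where A and B are arbitrary constants fixed by the endpoint conditions.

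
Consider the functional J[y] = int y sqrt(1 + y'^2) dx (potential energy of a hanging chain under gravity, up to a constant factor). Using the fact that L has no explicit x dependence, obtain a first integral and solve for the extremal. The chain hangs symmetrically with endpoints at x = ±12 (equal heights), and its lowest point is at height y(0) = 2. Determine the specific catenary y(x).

The Lagrangian L(y, y') = y sqrt(1 + y'^2) has no explicit x dependence, so the Beltrami identity applies:
    L − y' ∂L/∂y' = C.
Compute ∂L/∂y' = y · y' / sqrt(1 + y'^2). Then
    L − y' ∂L/∂y'
    = y sqrt(1 + y'^2) − y · y'^2 / sqrt(1 + y'^2)
    = y (1 + y'^2 − y'^2) / sqrt(1 + y'^2)
    = y / sqrt(1 + y'^2) = C.
Squaring gives y^2 = C^2 (1 + y'^2), i.e.
    y'^2 = y^2 / C^2 − 1.
Separating variables,
    dy / sqrt(y^2 − C^2) = dx / C,
and integrating gives arccosh(y / C) = (x − a)/C, so
    y(x) = C cosh((x − a)/C),
the catenary. The constants C and a are fixed by the two endpoint conditions (and, for the hanging-chain problem, the length constraint selects C).
Now fit the given data. The endpoints x = ±12 are symmetric at equal height, so the catenary is even about its minimum: a = 0 and y(x) = C cosh(x/C). The lowest point is y(0) = C cosh(0) = C, and we are told y(0) = 2, so C = 2. Therefore
    y(x) = 2 cosh(x/2),
and at the endpoints
    y(±12) = 2 cosh(12/2).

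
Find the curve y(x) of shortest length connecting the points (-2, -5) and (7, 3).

Arc-length functional: J[y] = ∫ sqrt(1 + (y')^2) dx.
Lagrangian L = sqrt(1 + (y')^2) has no explicit y dependence, so ∂L/∂y = 0 and the Euler-Lagrange equation gives
    d/dx( y' / sqrt(1 + (y')^2) ) = 0  ⇒  y' / sqrt(1 + (y')^2) = const.
Hence y' is constant, so y(x) is affine.
Fitting the endpoints (-2, -5) and (7, 3):
    slope m = (3 − (-5)) / (7 − (-2)) = 8/9,
    intercept c = (-5) − m·(-2) = -29/9.
Extremal: y(x) = (8/9) x - 29/9.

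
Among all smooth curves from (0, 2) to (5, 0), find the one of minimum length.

Arc-length functional: J[y] = ∫ sqrt(1 + (y')^2) dx.
Lagrangian L = sqrt(1 + (y')^2) has no explicit y dependence, so ∂L/∂y = 0 and the Euler-Lagrange equation gives
    d/dx( y' / sqrt(1 + (y')^2) ) = 0  ⇒  y' / sqrt(1 + (y')^2) = const.
Hence y' is constant, so y(x) is affine.
Fitting the endpoints (0, 2) and (5, 0):
    slope m = (0 − 2) / (5 − 0) = -2/5,
    intercept c = 2 − m·0 = 2.
Extremal: y(x) = (-2/5) x + 2.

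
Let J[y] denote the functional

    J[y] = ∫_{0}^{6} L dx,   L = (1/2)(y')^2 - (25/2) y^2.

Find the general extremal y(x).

The Lagrangian is L = (1/2)(y')^2 - (25/2) y^2.
∂L/∂y = -25y.
∂L/∂y' = y'.
The Euler-Lagrange equation d/dx(∂L/∂y') − ∂L/∂y = 0 becomes:
    y'' + 25 y = 0
General solution: y(x) = A sin(5x) + B cos(5x), where A and B are arbitrary constants fixed by the endpoint conditions.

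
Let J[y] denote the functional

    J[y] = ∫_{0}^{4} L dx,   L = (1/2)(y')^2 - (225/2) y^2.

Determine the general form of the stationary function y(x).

The Lagrangian is L = (1/2)(y')^2 - (225/2) y^2.
∂L/∂y = -225y.
∂L/∂y' = y'.
The Euler-Lagrange equation d/dx(∂L/∂y') − ∂L/∂y = 0 becomes:
    y'' + 225 y = 0
General solution: y(x) = A sin(15x) + B cos(15x), where A and B are arbitrary constants fixed by the endpoint conditions.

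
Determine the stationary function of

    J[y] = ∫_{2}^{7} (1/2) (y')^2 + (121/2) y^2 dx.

The Lagrangian is L = (1/2) (y')^2 + (121/2) y^2.
Compute ∂L/∂y = 121y, ∂L/∂y' = y'.
The Euler-Lagrange equation d/dx(∂L/∂y') − ∂L/∂y = 0 reduces to
    y'' − 121 y = 0.
Its general solution is
    y(x) = A e^(11x) + B e^(−11x),
with A, B fixed by the endpoint conditions.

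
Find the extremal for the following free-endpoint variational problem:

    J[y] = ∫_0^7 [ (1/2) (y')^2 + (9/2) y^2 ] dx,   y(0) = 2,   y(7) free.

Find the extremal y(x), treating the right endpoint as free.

The Lagrangian L = (1/2) (y')^2 + (9/2) y^2 gives
    ∂L/∂y = 9 y,   ∂L/∂y' = y'.
Euler-Lagrange: y'' − 9 y = 0.
With k = 3, the general solution is
    y(x) = A cosh(3 x) + B sinh(3 x).
Fixed left endpoint y(0) = 2 ⇒ A = 2.
The right endpoint x = 7 is free, so the natural (transversality) condition is ∂L/∂y' |_{x=7} = 0, i.e. y'(7) = 0.
Compute y'(x) = A k sinh(k x) + B k cosh(k x), so
    y'(7) = A k sinh(k·7) + B k cosh(k·7) = 0
    ⇒ B = −A tanh(k·7) = − 2 tanh(3·7).
Therefore the extremal is
    y(x) = 2 cosh(3 x) − 2 tanh(3·7) sinh(3 x).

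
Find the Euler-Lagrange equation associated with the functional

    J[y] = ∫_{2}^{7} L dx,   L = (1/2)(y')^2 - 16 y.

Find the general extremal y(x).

The Lagrangian is L = (1/2)(y')^2 - 16 y.
∂L/∂y = -16.
∂L/∂y' = y'.
The Euler-Lagrange equation d/dx(∂L/∂y') − ∂L/∂y = 0 becomes:
    y'' + 16 = 0
General solution: y(x) = -8 x^2 + A x + B, where A and B are arbitrary constants fixed by the endpoint conditions.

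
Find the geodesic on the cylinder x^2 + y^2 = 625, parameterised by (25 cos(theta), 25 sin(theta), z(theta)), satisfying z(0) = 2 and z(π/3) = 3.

Parameterise the cylinder of radius R = 25 as
    r(θ) = (25 cos θ, 25 sin θ, z(θ)).
The arc-length element is
    ds = sqrt(625 + (dz/dθ)^2) dθ,
so the Lagrangian is L = sqrt(625 + z'^2).
L depends on z' only, not on z or θ, so ∂L/∂z = 0 and
    ∂L/∂z' = z' / sqrt(625 + z'^2).
The Euler-Lagrange equation gives
    d/dθ( z' / sqrt(625 + z'^2) ) = 0,
so z' is constant. Integrating once:
    z(θ) = a θ + b,
a helix on the cylinder (a straight line when the cylinder is unrolled). The constants a, b are determined by the endpoint conditions.
With endpoint conditions z(0) = 2 and z(π/3) = 3: from z(0) = b we get b = 2, and a·π/3 + 2 = 3 gives a = 3/π, so
    z(θ) = (3/π) θ + 2.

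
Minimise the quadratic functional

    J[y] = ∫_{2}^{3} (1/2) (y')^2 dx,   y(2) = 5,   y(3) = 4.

The Lagrangian is L = (1/2) (y')^2.
Compute ∂L/∂y = 0, ∂L/∂y' = y'.
The Euler-Lagrange equation d/dx(∂L/∂y') − ∂L/∂y = 0 reduces to
    y'' = 0.
Its general solution is
    y(x) = A x + B,
with A, B fixed by the endpoint conditions.
Applying the endpoint conditions y(2) = 5 and y(3) = 4: solve A·2 + B = 5 and A·3 + B = 4. Subtracting gives A(3 − 2) = 4 − 5, so A = -1, and B = 5 − A·2 = 7. Therefore
    y(x) = -x + 7.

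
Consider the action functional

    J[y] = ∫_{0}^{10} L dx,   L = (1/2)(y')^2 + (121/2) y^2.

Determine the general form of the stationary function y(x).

The Lagrangian is L = (1/2)(y')^2 + (121/2) y^2.
∂L/∂y = 121y.
∂L/∂y' = y'.
The Euler-Lagrange equation d/dx(∂L/∂y') − ∂L/∂y = 0 becomes:
    y'' - 121 y = 0
General solution: y(x) = A e^(11x) + B e^(-11x), where A and B are arbitrary constants fixed by the endpoint conditions.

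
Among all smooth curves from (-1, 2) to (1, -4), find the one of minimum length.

Arc-length functional: J[y] = ∫ sqrt(1 + (y')^2) dx.
Lagrangian L = sqrt(1 + (y')^2) has no explicit y dependence, so ∂L/∂y = 0 and the Euler-Lagrange equation gives
    d/dx( y' / sqrt(1 + (y')^2) ) = 0  ⇒  y' / sqrt(1 + (y')^2) = const.
Hence y' is constant, so y(x) is affine.
Fitting the endpoints (-1, 2) and (1, -4):
    slope m = ((-4) − 2) / (1 − (-1)) = -3,
    intercept c = 2 − m·(-1) = -1.
Extremal: y(x) = -3 x - 1.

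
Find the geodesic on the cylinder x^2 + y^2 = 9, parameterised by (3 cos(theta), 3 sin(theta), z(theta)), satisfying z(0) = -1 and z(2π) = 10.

Parameterise the cylinder of radius R = 3 as
    r(θ) = (3 cos θ, 3 sin θ, z(θ)).
The arc-length element is
    ds = sqrt(9 + (dz/dθ)^2) dθ,
so the Lagrangian is L = sqrt(9 + z'^2).
L depends on z' only, not on z or θ, so ∂L/∂z = 0 and
    ∂L/∂z' = z' / sqrt(9 + z'^2).
The Euler-Lagrange equation gives
    d/dθ( z' / sqrt(9 + z'^2) ) = 0,
so z' is constant. Integrating once:
    z(θ) = a θ + b,
a helix on the cylinder (a straight line when the cylinder is unrolled). The constants a, b are determined by the endpoint conditions.
With endpoint conditions z(0) = -1 and z(2π) = 10: from z(0) = b we get b = -1, and a·2π + -1 = 10 gives a = 11/(2π), so
    z(θ) = (11/(2π)) θ − 1.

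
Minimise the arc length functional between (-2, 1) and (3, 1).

Arc-length functional: J[y] = ∫ sqrt(1 + (y')^2) dx.
Lagrangian L = sqrt(1 + (y')^2) has no explicit y dependence, so ∂L/∂y = 0 and the Euler-Lagrange equation gives
    d/dx( y' / sqrt(1 + (y')^2) ) = 0  ⇒  y' / sqrt(1 + (y')^2) = const.
Hence y' is constant, so y(x) is affine.
Fitting the endpoints (-2, 1) and (3, 1):
    slope m = (1 − 1) / (3 − (-2)) = 0,
    intercept c = 1 − m·(-2) = 1.
Extremal: y(x) = 1.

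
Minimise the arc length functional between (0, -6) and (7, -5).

Arc-length functional: J[y] = ∫ sqrt(1 + (y')^2) dx.
Lagrangian L = sqrt(1 + (y')^2) has no explicit y dependence, so ∂L/∂y = 0 and the Euler-Lagrange equation gives
    d/dx( y' / sqrt(1 + (y')^2) ) = 0  ⇒  y' / sqrt(1 + (y')^2) = const.
Hence y' is constant, so y(x) is affine.
Fitting the endpoints (0, -6) and (7, -5):
    slope m = ((-5) − (-6)) / (7 − 0) = 1/7,
    intercept c = (-6) − m·0 = -6.
Extremal: y(x) = (1/7) x - 6.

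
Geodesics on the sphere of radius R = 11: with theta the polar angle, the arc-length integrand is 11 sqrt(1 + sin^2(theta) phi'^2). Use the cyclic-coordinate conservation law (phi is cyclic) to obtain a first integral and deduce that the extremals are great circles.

On the sphere of radius R = 11 with spherical coordinates (θ, φ), the induced metric is
    ds^2 = 121(dθ^2 + sin^2(θ) dφ^2).
Parameterise by θ; the arc-length functional is
    J[φ] = ∫ 11 sqrt(1 + sin^2(θ) (dφ/dθ)^2) dθ,
so L = 11 sqrt(1 + sin^2(θ) φ'^2). Compute
    ∂L/∂φ = 0  (L has no explicit φ dependence),
    ∂L/∂φ' = 11 sin^2(θ) φ' / sqrt(1 + sin^2(θ) φ'^2).
Since ∂L/∂φ = 0, the Euler-Lagrange equation
    d/dθ(∂L/∂φ') − ∂L/∂φ = 0
reduces to d/dθ(∂L/∂φ') = 0, i.e. the momentum conjugate to φ is conserved:
    11 sin^2(θ) φ' / sqrt(1 + sin^2(θ) φ'^2) = C.
The overall factor of 11 is constant, so dividing through gives Clairaut's relation sin^2(θ) φ' / sqrt(1 + sin^2(θ) φ'^2) = C' (with C' = C/11). Solving for φ' and integrating gives the great-circle family
    cot(θ) = A cos(φ − φ_0),
i.e. the intersection of the sphere with a plane through the origin. The two constants A and φ_0 (equivalently C and one phase) are fixed by the two endpoint conditions.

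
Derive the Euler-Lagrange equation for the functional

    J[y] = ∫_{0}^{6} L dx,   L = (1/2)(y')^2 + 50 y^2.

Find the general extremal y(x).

The Lagrangian is L = (1/2)(y')^2 + 50 y^2.
∂L/∂y = 100y.
∂L/∂y' = y'.
The Euler-Lagrange equation d/dx(∂L/∂y') − ∂L/∂y = 0 becomes:
    y'' - 100 y = 0
General solution: y(x) = A e^(10x) + B e^(-10x), where A and B are arbitrary constants fixed by the endpoint conditions.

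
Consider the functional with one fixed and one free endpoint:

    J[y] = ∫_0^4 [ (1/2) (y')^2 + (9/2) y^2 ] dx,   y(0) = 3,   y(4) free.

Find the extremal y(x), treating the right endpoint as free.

The Lagrangian L = (1/2) (y')^2 + (9/2) y^2 gives
    ∂L/∂y = 9 y,   ∂L/∂y' = y'.
Euler-Lagrange: y'' − 9 y = 0.
With k = 3, the general solution is
    y(x) = A cosh(3 x) + B sinh(3 x).
Fixed left endpoint y(0) = 3 ⇒ A = 3.
The right endpoint x = 4 is free, so the natural (transversality) condition is ∂L/∂y' |_{x=4} = 0, i.e. y'(4) = 0.
Compute y'(x) = A k sinh(k x) + B k cosh(k x), so
    y'(4) = A k sinh(k·4) + B k cosh(k·4) = 0
    ⇒ B = −A tanh(k·4) = − 3 tanh(3·4).
Therefore the extremal is
    y(x) = 3 cosh(3 x) − 3 tanh(3·4) sinh(3 x).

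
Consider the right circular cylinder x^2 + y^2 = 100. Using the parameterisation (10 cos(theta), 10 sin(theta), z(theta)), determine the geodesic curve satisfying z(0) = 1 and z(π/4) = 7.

Parameterise the cylinder of radius R = 10 as
    r(θ) = (10 cos θ, 10 sin θ, z(θ)).
The arc-length element is
    ds = sqrt(100 + (dz/dθ)^2) dθ,
so the Lagrangian is L = sqrt(100 + z'^2).
L depends on z' only, not on z or θ, so ∂L/∂z = 0 and
    ∂L/∂z' = z' / sqrt(100 + z'^2).
The Euler-Lagrange equation gives
    d/dθ( z' / sqrt(100 + z'^2) ) = 0,
so z' is constant. Integrating once:
    z(θ) = a θ + b,
a helix on the cylinder (a straight line when the cylinder is unrolled). The constants a, b are determined by the endpoint conditions.
With endpoint conditions z(0) = 1 and z(π/4) = 7: from z(0) = b we get b = 1, and a·π/4 + 1 = 7 gives a = 24/π, so
    z(θ) = (24/π) θ + 1.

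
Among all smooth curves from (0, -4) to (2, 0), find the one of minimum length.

Arc-length functional: J[y] = ∫ sqrt(1 + (y')^2) dx.
Lagrangian L = sqrt(1 + (y')^2) has no explicit y dependence, so ∂L/∂y = 0 and the Euler-Lagrange equation gives
    d/dx( y' / sqrt(1 + (y')^2) ) = 0  ⇒  y' / sqrt(1 + (y')^2) = const.
Hence y' is constant, so y(x) is affine.
Fitting the endpoints (0, -4) and (2, 0):
    slope m = (0 − (-4)) / (2 − 0) = 2,
    intercept c = (-4) − m·0 = -4.
Extremal: y(x) = 2 x - 4.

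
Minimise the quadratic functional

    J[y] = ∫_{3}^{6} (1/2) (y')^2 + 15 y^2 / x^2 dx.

The Lagrangian is L = (1/2) (y')^2 + 15 y^2 / x^2.
Compute ∂L/∂y = 30y/x^2, ∂L/∂y' = y'.
The Euler-Lagrange equation d/dx(∂L/∂y') − ∂L/∂y = 0 reduces to
    y'' − 30/x^2 · y = 0  (x > 0).
Its general solution is
    y(x) = A x^6 + B x^(-5),
with A, B fixed by the endpoint conditions.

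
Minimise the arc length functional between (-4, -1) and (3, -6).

Arc-length functional: J[y] = ∫ sqrt(1 + (y')^2) dx.
Lagrangian L = sqrt(1 + (y')^2) has no explicit y dependence, so ∂L/∂y = 0 and the Euler-Lagrange equation gives
    d/dx( y' / sqrt(1 + (y')^2) ) = 0  ⇒  y' / sqrt(1 + (y')^2) = const.
Hence y' is constant, so y(x) is affine.
Fitting the endpoints (-4, -1) and (3, -6):
    slope m = ((-6) − (-1)) / (3 − (-4)) = -5/7,
    intercept c = (-1) − m·(-4) = -27/7.
Extremal: y(x) = (-5/7) x - 27/7.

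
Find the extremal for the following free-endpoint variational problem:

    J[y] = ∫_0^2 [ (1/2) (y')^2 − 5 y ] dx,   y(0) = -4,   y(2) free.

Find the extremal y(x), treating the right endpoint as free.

The Lagrangian L = (1/2) (y')^2 − 5 y gives
    ∂L/∂y = −5,   ∂L/∂y' = y'.
Euler-Lagrange: d/dx(y') − (−5) = 0, i.e. y'' + 5 = 0, so
    y(x) = −(5/2) x^2 + C1 x + C2.
Fixed left endpoint y(0) = -4 ⇒ C2 = -4.
The right endpoint x = 2 is free, so the natural (transversality) condition is ∂L/∂y' |_{x=2} = 0, i.e. y'(2) = 0.
Compute y'(x) = −5 x + C1, so y'(2) = −10 + C1 = 0 ⇒ C1 = 10.
Therefore the extremal is
    y(x) = −(5/2) x^2 + 10 x − 4.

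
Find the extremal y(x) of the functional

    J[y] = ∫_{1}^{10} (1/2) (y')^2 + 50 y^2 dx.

The Lagrangian is L = (1/2) (y')^2 + 50 y^2.
Compute ∂L/∂y = 100y, ∂L/∂y' = y'.
The Euler-Lagrange equation d/dx(∂L/∂y') − ∂L/∂y = 0 reduces to
    y'' − 100 y = 0.
Its general solution is
    y(x) = A e^(10x) + B e^(−10x),
with A, B fixed by the endpoint conditions.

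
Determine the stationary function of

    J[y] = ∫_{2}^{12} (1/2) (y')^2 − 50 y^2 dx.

The Lagrangian is L = (1/2) (y')^2 − 50 y^2.
Compute ∂L/∂y = -100y, ∂L/∂y' = y'.
The Euler-Lagrange equation d/dx(∂L/∂y') − ∂L/∂y = 0 reduces to
    y'' + 100 y = 0.
Its general solution is
    y(x) = A sin(10x) + B cos(10x),
with A, B fixed by the endpoint conditions.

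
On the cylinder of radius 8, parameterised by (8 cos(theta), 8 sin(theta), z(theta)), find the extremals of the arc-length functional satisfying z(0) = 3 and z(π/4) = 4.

Parameterise the cylinder of radius R = 8 as
    r(θ) = (8 cos θ, 8 sin θ, z(θ)).
The arc-length element is
    ds = sqrt(64 + (dz/dθ)^2) dθ,
so the Lagrangian is L = sqrt(64 + z'^2).
L depends on z' only, not on z or θ, so ∂L/∂z = 0 and
    ∂L/∂z' = z' / sqrt(64 + z'^2).
The Euler-Lagrange equation gives
    d/dθ( z' / sqrt(64 + z'^2) ) = 0,
so z' is constant. Integrating once:
    z(θ) = a θ + b,
a helix on the cylinder (a straight line when the cylinder is unrolled). The constants a, b are determined by the endpoint conditions.
With endpoint conditions z(0) = 3 and z(π/4) = 4: from z(0) = b we get b = 3, and a·π/4 + 3 = 4 gives a = 4/π, so
    z(θ) = (4/π) θ + 3.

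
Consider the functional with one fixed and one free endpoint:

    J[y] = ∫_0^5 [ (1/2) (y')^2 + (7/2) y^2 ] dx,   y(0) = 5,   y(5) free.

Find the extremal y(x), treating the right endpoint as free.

The Lagrangian L = (1/2) (y')^2 + (7/2) y^2 gives
    ∂L/∂y = 7 y,   ∂L/∂y' = y'.
Euler-Lagrange: y'' − 7 y = 0.
With k = sqrt(7), the general solution is
    y(x) = A cosh(sqrt(7) x) + B sinh(sqrt(7) x).
Fixed left endpoint y(0) = 5 ⇒ A = 5.
The right endpoint x = 5 is free, so the natural (transversality) condition is ∂L/∂y' |_{x=5} = 0, i.e. y'(5) = 0.
Compute y'(x) = A k sinh(k x) + B k cosh(k x), so
    y'(5) = A k sinh(k·5) + B k cosh(k·5) = 0
    ⇒ B = −A tanh(k·5) = − 5 tanh(sqrt(7)·5).
Therefore the extremal is
    y(x) = 5 cosh(sqrt(7) x) − 5 tanh(sqrt(7)·5) sinh(sqrt(7) x).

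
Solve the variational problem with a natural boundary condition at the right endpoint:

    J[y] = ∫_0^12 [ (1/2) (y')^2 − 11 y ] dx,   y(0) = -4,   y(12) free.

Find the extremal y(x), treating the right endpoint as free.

The Lagrangian L = (1/2) (y')^2 − 11 y gives
    ∂L/∂y = −11,   ∂L/∂y' = y'.
Euler-Lagrange: d/dx(y') − (−11) = 0, i.e. y'' + 11 = 0, so
    y(x) = −(11/2) x^2 + C1 x + C2.
Fixed left endpoint y(0) = -4 ⇒ C2 = -4.
The right endpoint x = 12 is free, so the natural (transversality) condition is ∂L/∂y' |_{x=12} = 0, i.e. y'(12) = 0.
Compute y'(x) = −11 x + C1, so y'(12) = −132 + C1 = 0 ⇒ C1 = 132.
Therefore the extremal is
    y(x) = −(11/2) x^2 + 132 x − 4.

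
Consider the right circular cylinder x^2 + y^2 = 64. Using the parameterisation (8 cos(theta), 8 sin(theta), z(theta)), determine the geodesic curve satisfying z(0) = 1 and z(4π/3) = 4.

Parameterise the cylinder of radius R = 8 as
    r(θ) = (8 cos θ, 8 sin θ, z(θ)).
The arc-length element is
    ds = sqrt(64 + (dz/dθ)^2) dθ,
so the Lagrangian is L = sqrt(64 + z'^2).
L depends on z' only, not on z or θ, so ∂L/∂z = 0 and
    ∂L/∂z' = z' / sqrt(64 + z'^2).
The Euler-Lagrange equation gives
    d/dθ( z' / sqrt(64 + z'^2) ) = 0,
so z' is constant. Integrating once:
    z(θ) = a θ + b,
a helix on the cylinder (a straight line when the cylinder is unrolled). The constants a, b are determined by the endpoint conditions.
With endpoint conditions z(0) = 1 and z(4π/3) = 4: from z(0) = b we get b = 1, and a·4π/3 + 1 = 4 gives a = 9/(4π), so
    z(θ) = (9/(4π)) θ + 1.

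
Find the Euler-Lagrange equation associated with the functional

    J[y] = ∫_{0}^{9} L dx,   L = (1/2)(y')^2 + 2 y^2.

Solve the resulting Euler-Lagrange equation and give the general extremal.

The Lagrangian is L = (1/2)(y')^2 + 2 y^2.
∂L/∂y = 4y.
∂L/∂y' = y'.
The Euler-Lagrange equation d/dx(∂L/∂y') − ∂L/∂y = 0 becomes:
    y'' - 4 y = 0
General solution: y(x) = A e^(2x) + B e^(-2x), where A and B are arbitrary constants fixed by the endpoint conditions.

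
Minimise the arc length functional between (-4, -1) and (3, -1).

Arc-length functional: J[y] = ∫ sqrt(1 + (y')^2) dx.
Lagrangian L = sqrt(1 + (y')^2) has no explicit y dependence, so ∂L/∂y = 0 and the Euler-Lagrange equation gives
    d/dx( y' / sqrt(1 + (y')^2) ) = 0  ⇒  y' / sqrt(1 + (y')^2) = const.
Hence y' is constant, so y(x) is affine.
Fitting the endpoints (-4, -1) and (3, -1):
    slope m = ((-1) − (-1)) / (3 − (-4)) = 0,
    intercept c = (-1) − m·(-4) = -1.
Extremal: y(x) = -1.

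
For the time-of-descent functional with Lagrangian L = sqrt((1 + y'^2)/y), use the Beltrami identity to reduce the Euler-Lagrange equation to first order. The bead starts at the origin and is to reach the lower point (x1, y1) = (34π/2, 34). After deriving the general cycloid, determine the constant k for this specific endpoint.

The Lagrangian L = sqrt((1 + y'^2) / y) has no explicit x dependence, so the Beltrami identity applies:
    L − y' ∂L/∂y' = C.
Compute ∂L/∂y' = y' / sqrt(y (1 + y'^2)).
Substitute:
    sqrt((1 + y'^2)/y) − y'·y' / sqrt(y (1 + y'^2))
    = (1 + y'^2) / sqrt(y (1 + y'^2)) − y'^2 / sqrt(y (1 + y'^2))
    = 1 / sqrt(y (1 + y'^2)) = C.
Squaring and rearranging gives the first integral
    y (1 + y'^2) = 1/C^2 =: k   (constant).
Solving this first-order ODE by the substitution
    y = (k/2)(1 − cos θ)
yields the cycloid parameterisation
    x(θ) = (k/2)(θ − sin θ),   y(θ) = (k/2)(1 − cos θ).
The constant k is fixed by the endpoint condition.
Now fit the given lower endpoint (x1, y1) = (34π/2, 34). At the bottom of the first arch (θ = π), the parametric equations give
    y(π) = (k/2)(1 − cos π) = k,
    x(π) = (k/2)(π − sin π) = kπ/2.
Matching y(π) = 34 gives k = 34, consistent with x(π) = 34π/2. Therefore the specific cycloid is
    x(θ) = (34/2)(θ − sin θ),   y(θ) = (34/2)(1 − cos θ).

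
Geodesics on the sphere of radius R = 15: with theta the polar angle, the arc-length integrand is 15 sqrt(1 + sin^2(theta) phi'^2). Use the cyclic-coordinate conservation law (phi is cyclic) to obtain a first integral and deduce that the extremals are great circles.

On the sphere of radius R = 15 with spherical coordinates (θ, φ), the induced metric is
    ds^2 = 225(dθ^2 + sin^2(θ) dφ^2).
Parameterise by θ; the arc-length functional is
    J[φ] = ∫ 15 sqrt(1 + sin^2(θ) (dφ/dθ)^2) dθ,
so L = 15 sqrt(1 + sin^2(θ) φ'^2). Compute
    ∂L/∂φ = 0  (L has no explicit φ dependence),
    ∂L/∂φ' = 15 sin^2(θ) φ' / sqrt(1 + sin^2(θ) φ'^2).
Since ∂L/∂φ = 0, the Euler-Lagrange equation
    d/dθ(∂L/∂φ') − ∂L/∂φ = 0
reduces to d/dθ(∂L/∂φ') = 0, i.e. the momentum conjugate to φ is conserved:
    15 sin^2(θ) φ' / sqrt(1 + sin^2(θ) φ'^2) = C.
The overall factor of 15 is constant, so dividing through gives Clairaut's relation sin^2(θ) φ' / sqrt(1 + sin^2(θ) φ'^2) = C' (with C' = C/15). Solving for φ' and integrating gives the great-circle family
    cot(θ) = A cos(φ − φ_0),
i.e. the intersection of the sphere with a plane through the origin. The two constants A and φ_0 (equivalently C and one phase) are fixed by the two endpoint conditions.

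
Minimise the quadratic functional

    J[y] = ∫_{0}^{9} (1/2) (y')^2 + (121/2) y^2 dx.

The Lagrangian is L = (1/2) (y')^2 + (121/2) y^2.
Compute ∂L/∂y = 121y, ∂L/∂y' = y'.
The Euler-Lagrange equation d/dx(∂L/∂y') − ∂L/∂y = 0 reduces to
    y'' − 121 y = 0.
Its general solution is
    y(x) = A e^(11x) + B e^(−11x),
with A, B fixed by the endpoint conditions.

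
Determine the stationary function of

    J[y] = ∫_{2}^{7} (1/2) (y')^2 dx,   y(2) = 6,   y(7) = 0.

The Lagrangian is L = (1/2) (y')^2.
Compute ∂L/∂y = 0, ∂L/∂y' = y'.
The Euler-Lagrange equation d/dx(∂L/∂y') − ∂L/∂y = 0 reduces to
    y'' = 0.
Its general solution is
    y(x) = A x + B,
with A, B fixed by the endpoint conditions.
Applying the endpoint conditions y(2) = 6 and y(7) = 0: solve A·2 + B = 6 and A·7 + B = 0. Subtracting gives A(7 − 2) = 0 − 6, so A = -6/5, and B = 6 − A·2 = 42/5. Therefore
    y(x) = (-6/5) x + 42/5.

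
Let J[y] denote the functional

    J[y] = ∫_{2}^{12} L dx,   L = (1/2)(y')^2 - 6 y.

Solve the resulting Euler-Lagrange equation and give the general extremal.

The Lagrangian is L = (1/2)(y')^2 - 6 y.
∂L/∂y = -6.
∂L/∂y' = y'.
The Euler-Lagrange equation d/dx(∂L/∂y') − ∂L/∂y = 0 becomes:
    y'' + 6 = 0
General solution: y(x) = -3 x^2 + A x + B, where A and B are arbitrary constants fixed by the endpoint conditions.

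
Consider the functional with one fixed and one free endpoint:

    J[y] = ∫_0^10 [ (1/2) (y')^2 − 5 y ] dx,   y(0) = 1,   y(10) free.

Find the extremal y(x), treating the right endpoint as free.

The Lagrangian L = (1/2) (y')^2 − 5 y gives
    ∂L/∂y = −5,   ∂L/∂y' = y'.
Euler-Lagrange: d/dx(y') − (−5) = 0, i.e. y'' + 5 = 0, so
    y(x) = −(5/2) x^2 + C1 x + C2.
Fixed left endpoint y(0) = 1 ⇒ C2 = 1.
The right endpoint x = 10 is free, so the natural (transversality) condition is ∂L/∂y' |_{x=10} = 0, i.e. y'(10) = 0.
Compute y'(x) = −5 x + C1, so y'(10) = −50 + C1 = 0 ⇒ C1 = 50.
Therefore the extremal is
    y(x) = −(5/2) x^2 + 50 x + 1.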